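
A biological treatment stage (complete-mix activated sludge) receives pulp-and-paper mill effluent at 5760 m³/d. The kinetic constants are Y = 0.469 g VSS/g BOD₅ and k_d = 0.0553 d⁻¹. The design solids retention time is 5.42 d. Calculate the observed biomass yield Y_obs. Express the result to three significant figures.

Y_obs ≈ 0.361 g VSS/g BOD₅

Y_obs = Y / (1 + k_d θ_c) = 0.469 / (1 + 0.0553 × 5.42) = 0.469 / 1.300 = 0.3608.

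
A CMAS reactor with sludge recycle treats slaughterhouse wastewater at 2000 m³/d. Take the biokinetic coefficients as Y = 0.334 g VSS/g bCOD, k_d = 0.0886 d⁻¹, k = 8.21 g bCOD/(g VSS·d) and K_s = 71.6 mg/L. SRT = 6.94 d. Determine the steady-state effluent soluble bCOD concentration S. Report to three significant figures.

For a completely mixed reactor with recycle the Lawrence–McCarty relation gives S = K_s·(1 + k_d·θ_c) / [θ_c·(Y·k − k_d) − 1] = 71.6 × (1 + 0.0886 × 6.94) / [6.94 × (0.334 × 8.21 − 0.0886) − 1] = 115.6 / 17.42 = 6.639 mg/L.

S ≈ 6.64 mg/L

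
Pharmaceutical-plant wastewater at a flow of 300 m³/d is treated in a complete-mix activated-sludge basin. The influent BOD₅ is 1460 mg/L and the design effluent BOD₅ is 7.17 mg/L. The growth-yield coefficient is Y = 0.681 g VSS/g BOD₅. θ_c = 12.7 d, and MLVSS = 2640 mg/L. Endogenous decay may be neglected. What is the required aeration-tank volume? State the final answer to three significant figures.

V ≈ 1430 m³

Biomass mass balance (decay neglected): V·X = Y·Q·(S₀ − S)·θ_c, so V = 0.681 × 300 × (1460 − 7.17) × 12.7 / 2640 = 1428 m³.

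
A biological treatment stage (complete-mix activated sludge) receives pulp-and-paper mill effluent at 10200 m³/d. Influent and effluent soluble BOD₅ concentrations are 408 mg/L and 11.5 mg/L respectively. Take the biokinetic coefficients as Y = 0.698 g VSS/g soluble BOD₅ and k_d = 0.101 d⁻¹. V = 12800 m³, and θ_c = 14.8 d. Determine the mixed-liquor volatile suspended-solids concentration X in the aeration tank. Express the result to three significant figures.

X = Y·Q·ΔS·θ_c / [V·(1 + k_d θ_c)] = 0.698 × 10200 × (408 − 11.5) × 14.8 / [12800 × (1 + 0.101 × 14.8)] = 1308 mg/L.

X ≈ 1310 mg/L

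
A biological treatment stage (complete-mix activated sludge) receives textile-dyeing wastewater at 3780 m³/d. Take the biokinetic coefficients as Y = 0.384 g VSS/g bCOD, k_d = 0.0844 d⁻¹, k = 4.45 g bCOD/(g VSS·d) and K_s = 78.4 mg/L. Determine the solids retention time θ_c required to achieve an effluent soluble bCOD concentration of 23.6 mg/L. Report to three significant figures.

θ_c ≈ 3.22 d

At the target effluent, Y k S/(K_s+S) = 0.384×4.45×23.6/102.0 = 0.3954 d⁻¹.
θ_c = 1/(μ − k_d) = 1/(0.3954 − 0.0844) = 1/0.3110 = 3.216 d.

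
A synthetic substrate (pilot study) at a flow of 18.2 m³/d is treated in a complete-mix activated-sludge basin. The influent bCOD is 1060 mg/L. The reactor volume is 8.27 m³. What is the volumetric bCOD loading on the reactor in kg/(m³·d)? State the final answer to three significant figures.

Applied bCOD load per unit volume = Q·S₀/V = (18.2 × 1060/1000)/8.270 = 2.333 kg bCOD·m⁻³·d⁻¹.

L_v ≈ 2.33 kg bCOD/(m³·d)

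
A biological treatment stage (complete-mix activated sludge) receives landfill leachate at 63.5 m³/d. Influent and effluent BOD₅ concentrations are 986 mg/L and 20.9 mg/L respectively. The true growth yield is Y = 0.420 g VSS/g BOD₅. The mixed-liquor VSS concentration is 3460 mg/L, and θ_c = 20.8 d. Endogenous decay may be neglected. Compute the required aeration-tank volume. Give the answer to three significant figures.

V ≈ 155 m³

Biomass mass balance (decay neglected): V·X = Y·Q·(S₀ − S)·θ_c, so V = 0.420 × 63.5 × (986 − 20.9) × 20.8 / 3460 = 154.7 m³.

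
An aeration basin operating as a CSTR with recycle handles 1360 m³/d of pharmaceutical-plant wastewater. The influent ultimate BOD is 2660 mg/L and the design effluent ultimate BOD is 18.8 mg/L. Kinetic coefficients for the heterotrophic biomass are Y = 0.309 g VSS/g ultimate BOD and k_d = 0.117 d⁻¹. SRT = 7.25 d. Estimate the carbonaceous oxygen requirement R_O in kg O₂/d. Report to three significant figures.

Correct the yield for decay: Y_obs = Y/(1 + k_d θ_c) = 0.309 / (1 + 0.117 × 7.25) = 0.309 / 1.848 = 0.1672.
ΔS = 2660 − 18.8 = 2641 mg/L, so the substrate removal rate is 1360 × 2641/1000 = 3592 kg ultimate BOD/d.
Net sludge production P_X = 0.1672 × 3592 = 600.5 kg VSS/d.
Carbonaceous O₂ demand = substrate oxidised − cell-mass equivalent = 3592 − 1.42 × 600.5 = 2739 kg O₂/d.

R_O ≈ 2740 kg O₂/d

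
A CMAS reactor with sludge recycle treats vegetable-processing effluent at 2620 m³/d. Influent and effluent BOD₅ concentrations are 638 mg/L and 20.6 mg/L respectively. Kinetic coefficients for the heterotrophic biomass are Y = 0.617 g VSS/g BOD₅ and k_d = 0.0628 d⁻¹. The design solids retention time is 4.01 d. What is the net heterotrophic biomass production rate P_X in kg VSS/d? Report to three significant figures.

Y_obs = Y / (1 + k_d θ_c) = 0.617 / (1 + 0.0628 × 4.01) = 0.617 / 1.252 = 0.4929.
Mass of BOD₅ removed per day: Q(S₀ − S) = 2620 × 617.4 g/m³ = 1618 kg/d.
P_X = Y_obs · Q(S₀ − S) = 0.4929 × 1618 = 797.3 kg VSS/d.

P_X ≈ 797 kg VSS/d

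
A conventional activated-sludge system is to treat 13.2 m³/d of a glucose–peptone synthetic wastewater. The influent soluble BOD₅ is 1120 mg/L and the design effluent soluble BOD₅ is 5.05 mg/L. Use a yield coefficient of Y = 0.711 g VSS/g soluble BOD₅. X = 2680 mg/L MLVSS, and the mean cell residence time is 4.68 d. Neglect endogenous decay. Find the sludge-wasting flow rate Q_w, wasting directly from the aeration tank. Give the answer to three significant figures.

With k_d = 0 the design equation reduces to V = Y Q (S₀−S) θ_c / X = 0.711 × 13.2 × (1120 − 5.05) × 4.68 / 2680 = 18.27 m³.
With mixed-liquor wasting, θ_c = V/Q_w, so Q_w = V/θ_c = 18.27/4.68 = 3.904 m³/d.

Q_w ≈ 3.90 m³/d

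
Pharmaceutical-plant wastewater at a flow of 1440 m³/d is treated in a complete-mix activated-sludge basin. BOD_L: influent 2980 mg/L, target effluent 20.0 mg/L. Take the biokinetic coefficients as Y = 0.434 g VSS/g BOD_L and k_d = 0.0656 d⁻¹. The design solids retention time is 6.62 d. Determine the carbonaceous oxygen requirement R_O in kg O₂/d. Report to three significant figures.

R_O ≈ 2430 kg O₂/d

Correct the yield for decay: Y_obs = Y/(1 + k_d θ_c) = 0.434 / (1 + 0.0656 × 6.62) = 0.434 / 1.434 = 0.3026.
Substrate removed = Q·(S₀ − S) = 1440 m³/d × (2980 − 20.0) g/m³ = 4.26×10^6 g/d = 4262 kg/d.
Biomass synthesised: P_X = Y_obs × 4262 = 1290 kg VSS/d.
Carbonaceous O₂ demand = substrate oxidised − cell-mass equivalent = 4262 − 1.42 × 1290 = 2431 kg O₂/d.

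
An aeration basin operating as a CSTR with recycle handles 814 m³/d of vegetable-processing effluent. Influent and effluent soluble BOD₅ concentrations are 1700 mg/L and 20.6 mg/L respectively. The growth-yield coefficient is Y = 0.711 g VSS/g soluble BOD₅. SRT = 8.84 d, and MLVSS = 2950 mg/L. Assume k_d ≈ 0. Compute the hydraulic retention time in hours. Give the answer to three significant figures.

τ ≈ 85.9 h

V·X = Y·Q·ΔS·θ_c gives V = 0.711 × 814 × (1700 − 20.6) × 8.84 / 2950 = 2913 m³.
τ = V/Q = 2913/814 = 3.578 d, or 85.87 h.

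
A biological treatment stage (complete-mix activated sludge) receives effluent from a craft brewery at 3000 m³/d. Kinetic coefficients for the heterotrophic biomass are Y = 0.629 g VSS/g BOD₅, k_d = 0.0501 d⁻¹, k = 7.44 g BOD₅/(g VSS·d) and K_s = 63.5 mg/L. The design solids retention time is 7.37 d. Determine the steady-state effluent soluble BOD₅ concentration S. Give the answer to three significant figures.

S ≈ 2.63 mg/L

For a completely mixed reactor with recycle the Lawrence–McCarty relation gives S = K_s·(1 + k_d·θ_c) / [θ_c·(Y·k − k_d) − 1] = 63.5 × (1 + 0.0501 × 7.37) / [7.37 × (0.629 × 7.44 − 0.0501) − 1] = 86.95 / 33.12 = 2.625 mg/L.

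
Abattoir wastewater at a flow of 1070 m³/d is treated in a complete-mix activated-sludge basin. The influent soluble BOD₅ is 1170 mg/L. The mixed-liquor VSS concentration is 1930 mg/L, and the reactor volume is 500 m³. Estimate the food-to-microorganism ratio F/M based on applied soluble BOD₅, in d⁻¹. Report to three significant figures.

F/M ≈ 1.30 d⁻¹

F/M = applied load / biomass = Q·S₀/(V·X) = 1070 × 1170 / (500.0 × 1930) = 1.297 d⁻¹.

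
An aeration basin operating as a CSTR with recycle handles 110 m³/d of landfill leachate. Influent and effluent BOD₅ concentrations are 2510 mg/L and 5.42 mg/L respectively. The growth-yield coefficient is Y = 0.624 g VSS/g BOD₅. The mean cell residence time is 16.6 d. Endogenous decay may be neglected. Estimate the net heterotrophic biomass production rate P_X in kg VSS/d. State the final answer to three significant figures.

With endogenous decay neglected, the observed yield equals the true yield: Y_obs = Y = 0.624 g VSS/g BOD₅.
ΔS = 2510 − 5.42 = 2505 mg/L, so the substrate removal rate is 110 × 2505/1000 = 275.5 kg BOD₅/d.
So the net sludge growth is P_X = 0.6240 × 275.5 = 171.9 kg VSS/d.

P_X ≈ 172 kg VSS/d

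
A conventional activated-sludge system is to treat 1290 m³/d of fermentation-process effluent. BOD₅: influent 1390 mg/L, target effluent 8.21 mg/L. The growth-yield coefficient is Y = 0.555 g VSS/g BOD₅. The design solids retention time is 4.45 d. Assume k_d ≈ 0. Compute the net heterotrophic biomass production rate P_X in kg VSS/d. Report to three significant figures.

No decay correction is needed, so Y_obs = Y = 0.555.
ΔS = 1390 − 8.21 = 1382 mg/L, so the substrate removal rate is 1290 × 1382/1000 = 1783 kg BOD₅/d.
P_X = Y_obs · Q(S₀ − S) = 0.5550 × 1783 = 989.3 kg VSS/d.

P_X ≈ 989 kg VSS/d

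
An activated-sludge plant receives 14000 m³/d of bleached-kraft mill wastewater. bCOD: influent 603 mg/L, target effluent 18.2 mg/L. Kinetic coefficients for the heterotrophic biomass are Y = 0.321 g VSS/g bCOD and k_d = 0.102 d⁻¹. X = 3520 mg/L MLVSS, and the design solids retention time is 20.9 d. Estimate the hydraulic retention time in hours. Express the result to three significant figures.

τ ≈ 8.54 h

From the SRT design equation V = Y Q (S₀−S) θ_c / [X (1 + k_d θ_c)] = 0.321 × 14000 × (603 − 18.2) × 20.9 / [3520 × (1 + 0.102 × 20.9)] = 5.49×10^7 / 11024 = 4983 m³.
τ = V/Q = 4983/14000 = 0.3559 d, or 8.541 h.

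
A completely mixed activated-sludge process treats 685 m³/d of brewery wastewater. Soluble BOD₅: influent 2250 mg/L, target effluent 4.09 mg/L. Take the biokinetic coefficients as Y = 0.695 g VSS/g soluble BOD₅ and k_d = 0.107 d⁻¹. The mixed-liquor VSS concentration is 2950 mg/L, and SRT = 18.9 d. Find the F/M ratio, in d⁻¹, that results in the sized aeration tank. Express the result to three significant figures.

F/M ≈ 0.231 d⁻¹

From the SRT design equation V = Y Q (S₀−S) θ_c / [X (1 + k_d θ_c)] = 0.695 × 685 × (2250 − 4.09) × 18.9 / [2950 × (1 + 0.107 × 18.9)] = 2.02×10^7 / 8916 = 2267 m³.
F/M = applied load / biomass = Q·S₀/(V·X) = 685 × 2250 / (2267 × 2950) = 0.2305 d⁻¹.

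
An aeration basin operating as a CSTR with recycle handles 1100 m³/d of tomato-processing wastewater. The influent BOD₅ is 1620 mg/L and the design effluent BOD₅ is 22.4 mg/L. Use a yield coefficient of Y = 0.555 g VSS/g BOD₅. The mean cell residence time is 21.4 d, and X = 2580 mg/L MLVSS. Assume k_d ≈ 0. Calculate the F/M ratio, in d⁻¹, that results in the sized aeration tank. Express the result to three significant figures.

With k_d = 0 the design equation reduces to V = Y Q (S₀−S) θ_c / X = 0.555 × 1100 × (1620 − 22.4) × 21.4 / 2580 = 8090 m³.
F/M = Q·S₀ / (V·X) = 1100 × 1620 / (8090 × 2580) = 0.08538 g BOD₅·(g VSS·d)⁻¹.

F/M ≈ 0.0854 d⁻¹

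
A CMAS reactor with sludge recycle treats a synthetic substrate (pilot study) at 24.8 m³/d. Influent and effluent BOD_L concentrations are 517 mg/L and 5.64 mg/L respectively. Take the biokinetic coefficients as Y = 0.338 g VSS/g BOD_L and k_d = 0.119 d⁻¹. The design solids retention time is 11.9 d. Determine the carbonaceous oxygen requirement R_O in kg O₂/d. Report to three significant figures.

Correct the yield for decay: Y_obs = Y/(1 + k_d θ_c) = 0.338 / (1 + 0.119 × 11.9) = 0.338 / 2.416 = 0.1399.
Mass of BOD_L removed per day: Q(S₀ − S) = 24.8 × 511.4 g/m³ = 12.68 kg/d.
Biomass synthesised: P_X = Y_obs × 12.68 = 1.774 kg VSS/d.
Carbonaceous O₂ demand = substrate oxidised − cell-mass equivalent = 12.68 − 1.42 × 1.774 = 10.16 kg O₂/d.

R_O ≈ 10.2 kg O₂/d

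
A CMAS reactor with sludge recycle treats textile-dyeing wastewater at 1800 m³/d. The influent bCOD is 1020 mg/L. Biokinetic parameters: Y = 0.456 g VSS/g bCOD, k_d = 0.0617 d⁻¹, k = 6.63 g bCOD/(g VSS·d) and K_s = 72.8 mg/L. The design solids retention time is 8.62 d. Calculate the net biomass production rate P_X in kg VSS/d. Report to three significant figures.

P_X ≈ 544 kg VSS/d

From the Monod/SRT balance for a CMAS, S = K_s·(1+k_d θ_c)/[θ_c·(Y k − k_d) − 1] = 72.8 × (1 + 0.0617 × 8.62) / [8.62 × (0.456 × 6.63 − 0.0617) − 1] = 111.5 / 24.53 = 4.546 mg/L.
Y_obs = Y / (1 + k_d θ_c) = 0.456 / (1 + 0.0617 × 8.62) = 0.456 / 1.532 = 0.2977.
ΔS = 1020 − 4.55 = 1015 mg/L, so the substrate removal rate is 1800 × 1015/1000 = 1828 kg bCOD/d.
So the net sludge growth is P_X = 0.2977 × 1828 = 544.1 kg VSS/d.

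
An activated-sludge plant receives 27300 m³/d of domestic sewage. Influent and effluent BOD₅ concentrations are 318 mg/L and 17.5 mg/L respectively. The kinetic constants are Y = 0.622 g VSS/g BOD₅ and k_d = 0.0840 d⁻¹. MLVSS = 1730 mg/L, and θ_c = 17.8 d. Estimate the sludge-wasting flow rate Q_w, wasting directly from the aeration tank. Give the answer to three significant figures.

Q_w ≈ 1180 m³/d

Steady-state biomass mass balance: V·X·(1 + k_d·θ_c) = Y·Q·(S₀ − S)·θ_c, so V = 0.622 × 27300 × (318 − 17.5) × 17.8 / [1730 × (1 + 0.0840 × 17.8)] = 9.08×10^7 / 4317 = 21041 m³.
For wasting at MLVSS concentration, Q_w = V/θ_c = 21041/17.8 = 1182 m³/d.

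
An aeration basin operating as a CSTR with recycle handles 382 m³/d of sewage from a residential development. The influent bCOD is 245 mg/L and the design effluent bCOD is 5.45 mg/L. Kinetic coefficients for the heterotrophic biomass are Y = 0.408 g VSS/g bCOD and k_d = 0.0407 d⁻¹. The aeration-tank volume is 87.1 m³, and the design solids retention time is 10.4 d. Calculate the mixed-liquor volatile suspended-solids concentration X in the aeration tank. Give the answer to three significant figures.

X ≈ 3130 mg/L

Solving the biomass balance for X: X = Y Q (S₀−S) θ_c / [V (1+k_d θ_c)] = 0.408 × 382 × (245 − 5.45) × 10.4 / [87.1 × (1 + 0.0407 × 10.4)] = 3132 mg/L.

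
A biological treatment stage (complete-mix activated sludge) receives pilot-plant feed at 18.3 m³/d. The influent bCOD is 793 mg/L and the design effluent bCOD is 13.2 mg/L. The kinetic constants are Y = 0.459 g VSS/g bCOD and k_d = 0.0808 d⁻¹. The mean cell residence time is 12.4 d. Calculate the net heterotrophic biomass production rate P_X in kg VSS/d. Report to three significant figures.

Correct the yield for decay: Y_obs = Y/(1 + k_d θ_c) = 0.459 / (1 + 0.0808 × 12.4) = 0.459 / 2.002 = 0.2293.
ΔS = 793 − 13.2 = 779.8 mg/L, so the substrate removal rate is 18.3 × 779.8/1000 = 14.27 kg bCOD/d.
P_X = Y_obs · Q(S₀ − S) = 0.2293 × 14.27 = 3.272 kg VSS/d.

P_X ≈ 3.27 kg VSS/d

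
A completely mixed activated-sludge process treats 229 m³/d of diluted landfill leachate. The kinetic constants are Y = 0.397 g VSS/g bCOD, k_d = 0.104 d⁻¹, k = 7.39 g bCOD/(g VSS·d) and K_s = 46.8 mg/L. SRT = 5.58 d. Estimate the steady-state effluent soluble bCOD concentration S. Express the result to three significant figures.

S ≈ 5.00 mg/L

Effluent substrate depends only on kinetics and SRT: S = K_s(1 + k_d θ_c) / [θ_c(Yk − k_d) − 1] = 46.8 × (1 + 0.104 × 5.58) / [5.58 × (0.397 × 7.39 − 0.104) − 1] = 73.96 / 14.79 = 5.000 mg/L.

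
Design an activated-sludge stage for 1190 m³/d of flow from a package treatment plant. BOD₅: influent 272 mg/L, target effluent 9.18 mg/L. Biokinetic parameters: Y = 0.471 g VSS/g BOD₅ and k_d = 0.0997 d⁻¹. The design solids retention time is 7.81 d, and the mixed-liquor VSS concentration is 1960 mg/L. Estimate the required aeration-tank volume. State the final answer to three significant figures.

Rearranging the biomass balance for a CMAS with decay, V = Y·Q·ΔS·θ_c / [X·(1+k_d θ_c)] = 0.471 × 1190 × (272 − 9.18) × 7.81 / [1960 × (1 + 0.0997 × 7.81)] = 1.15×10^6 / 3486 = 330.0 m³.

V ≈ 330 m³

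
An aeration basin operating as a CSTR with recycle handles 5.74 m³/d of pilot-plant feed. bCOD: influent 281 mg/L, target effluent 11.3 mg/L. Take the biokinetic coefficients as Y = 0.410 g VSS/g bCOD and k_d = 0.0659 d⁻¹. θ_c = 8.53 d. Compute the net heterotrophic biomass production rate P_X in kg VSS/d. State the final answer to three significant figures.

Correct the yield for decay: Y_obs = Y/(1 + k_d θ_c) = 0.410 / (1 + 0.0659 × 8.53) = 0.410 / 1.562 = 0.2625.
ΔS = 281 − 11.3 = 269.7 mg/L, so the substrate removal rate is 5.74 × 269.7/1000 = 1.548 kg bCOD/d.
So the net sludge growth is P_X = 0.2625 × 1.548 = 0.4063 kg VSS/d.

P_X ≈ 0.406 kg VSS/d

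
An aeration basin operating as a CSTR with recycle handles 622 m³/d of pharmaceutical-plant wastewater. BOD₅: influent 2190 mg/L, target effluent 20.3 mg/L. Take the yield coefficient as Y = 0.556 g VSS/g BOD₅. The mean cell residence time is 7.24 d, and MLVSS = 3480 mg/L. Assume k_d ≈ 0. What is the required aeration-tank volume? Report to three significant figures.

V ≈ 1560 m³

With k_d = 0 the design equation reduces to V = Y Q (S₀−S) θ_c / X = 0.556 × 622 × (2190 − 20.3) × 7.24 / 3480 = 1561 m³.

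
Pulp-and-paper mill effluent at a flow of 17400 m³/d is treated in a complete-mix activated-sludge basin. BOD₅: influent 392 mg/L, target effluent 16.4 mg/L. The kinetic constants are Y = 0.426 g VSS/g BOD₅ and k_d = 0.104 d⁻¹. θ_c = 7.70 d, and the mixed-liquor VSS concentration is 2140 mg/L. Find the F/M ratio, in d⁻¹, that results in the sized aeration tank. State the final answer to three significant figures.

F/M ≈ 0.573 d⁻¹

Rearranging the biomass balance for a CMAS with decay, V = Y·Q·ΔS·θ_c / [X·(1+k_d θ_c)] = 0.426 × 17400 × (392 − 16.4) × 7.70 / [2140 × (1 + 0.104 × 7.70)] = 2.14×10^7 / 3854 = 5563 m³.
F/M = applied load / biomass = Q·S₀/(V·X) = 17400 × 392 / (5563 × 2140) = 0.5730 d⁻¹.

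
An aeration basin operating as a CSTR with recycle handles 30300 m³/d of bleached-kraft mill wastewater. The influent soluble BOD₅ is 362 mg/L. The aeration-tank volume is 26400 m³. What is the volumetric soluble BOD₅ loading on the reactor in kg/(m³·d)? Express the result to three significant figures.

Applied soluble BOD₅ load per unit volume = Q·S₀/V = (30300 × 362/1000)/26400 = 0.4155 kg soluble BOD₅·m⁻³·d⁻¹.

L_v ≈ 0.415 kg soluble BOD₅/(m³·d)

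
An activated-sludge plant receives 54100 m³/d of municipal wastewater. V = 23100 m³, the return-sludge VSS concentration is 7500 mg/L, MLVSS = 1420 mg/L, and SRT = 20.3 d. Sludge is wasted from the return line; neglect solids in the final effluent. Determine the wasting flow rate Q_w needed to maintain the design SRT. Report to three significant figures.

Q_w ≈ 215 m³/d

Q_w = (V·X)/(θ_c X_r) = 23100 × 1420 / (20.3 × 7500) = 215.4 m³/d.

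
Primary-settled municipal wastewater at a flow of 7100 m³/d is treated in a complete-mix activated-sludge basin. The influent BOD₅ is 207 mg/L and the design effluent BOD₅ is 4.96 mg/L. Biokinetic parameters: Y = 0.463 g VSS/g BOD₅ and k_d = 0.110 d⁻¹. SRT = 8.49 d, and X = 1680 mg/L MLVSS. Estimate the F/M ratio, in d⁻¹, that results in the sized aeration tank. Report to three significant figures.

From the SRT design equation V = Y Q (S₀−S) θ_c / [X (1 + k_d θ_c)] = 0.463 × 7100 × (207 − 4.96) × 8.49 / [1680 × (1 + 0.110 × 8.49)] = 5.64×10^6 / 3249 = 1736 m³.
Food-to-microorganism ratio F/M = Q S₀ / (V X) = 7100 × 207 / (1736 × 1680) = 0.5041 d⁻¹.

F/M ≈ 0.504 d⁻¹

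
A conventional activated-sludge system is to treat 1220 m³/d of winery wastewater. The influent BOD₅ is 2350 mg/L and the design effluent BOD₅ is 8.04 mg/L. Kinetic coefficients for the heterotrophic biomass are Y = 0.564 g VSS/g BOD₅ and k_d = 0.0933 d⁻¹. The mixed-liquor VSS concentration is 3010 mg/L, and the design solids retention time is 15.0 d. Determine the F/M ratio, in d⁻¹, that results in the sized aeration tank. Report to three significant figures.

From the SRT design equation V = Y Q (S₀−S) θ_c / [X (1 + k_d θ_c)] = 0.564 × 1220 × (2350 − 8.04) × 15.0 / [3010 × (1 + 0.0933 × 15.0)] = 2.42×10^7 / 7222 = 3347 m³.
Food-to-microorganism ratio F/M = Q S₀ / (V X) = 1220 × 2350 / (3347 × 3010) = 0.2846 d⁻¹.

F/M ≈ 0.285 d⁻¹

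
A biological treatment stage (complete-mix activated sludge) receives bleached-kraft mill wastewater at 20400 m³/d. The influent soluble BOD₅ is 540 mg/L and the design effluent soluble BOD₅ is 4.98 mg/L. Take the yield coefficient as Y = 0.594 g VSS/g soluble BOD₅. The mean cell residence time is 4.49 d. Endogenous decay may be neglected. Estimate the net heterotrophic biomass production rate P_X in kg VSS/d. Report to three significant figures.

P_X ≈ 6480 kg VSS/d

No decay correction is needed, so Y_obs = Y = 0.594.
Mass of soluble BOD₅ removed per day: Q(S₀ − S) = 20400 × 535.0 g/m³ = 10914 kg/d.
Net biomass production P_X = Y_obs × Q·(S₀ − S) = 0.5940 × 10914 = 6483 kg VSS/d.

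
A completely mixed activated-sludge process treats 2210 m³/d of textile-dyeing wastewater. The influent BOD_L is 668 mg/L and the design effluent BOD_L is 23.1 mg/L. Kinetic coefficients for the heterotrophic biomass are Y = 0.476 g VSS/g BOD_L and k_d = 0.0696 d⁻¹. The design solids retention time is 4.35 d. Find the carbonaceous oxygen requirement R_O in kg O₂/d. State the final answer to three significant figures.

R_O ≈ 686 kg O₂/d

Observed yield with endogenous decay: Y_obs = Y / (1 + k_d·θ_c) = 0.476 / (1 + 0.0696 × 4.35) = 0.476 / 1.303 = 0.3654 g VSS/g BOD_L.
Mass of BOD_L removed per day: Q(S₀ − S) = 2210 × 644.9 g/m³ = 1425 kg/d.
Net sludge production P_X = 0.3654 × 1425 = 520.7 kg VSS/d.
R_O = Q·(S₀ − S) − 1.42·P_X = 1425 − 1.42 × 520.7 = 685.8 kg O₂/d.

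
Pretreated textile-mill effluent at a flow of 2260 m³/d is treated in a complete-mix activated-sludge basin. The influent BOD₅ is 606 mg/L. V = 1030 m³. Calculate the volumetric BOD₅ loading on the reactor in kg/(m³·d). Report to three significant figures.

L_v ≈ 1.33 kg BOD₅/(m³·d)

Volumetric loading L_v = Q·S₀ / V = 2260 × 606 g/m³ / 1030 m³ = 1330 g/(m³·d) = 1.330 kg BOD₅/(m³·d).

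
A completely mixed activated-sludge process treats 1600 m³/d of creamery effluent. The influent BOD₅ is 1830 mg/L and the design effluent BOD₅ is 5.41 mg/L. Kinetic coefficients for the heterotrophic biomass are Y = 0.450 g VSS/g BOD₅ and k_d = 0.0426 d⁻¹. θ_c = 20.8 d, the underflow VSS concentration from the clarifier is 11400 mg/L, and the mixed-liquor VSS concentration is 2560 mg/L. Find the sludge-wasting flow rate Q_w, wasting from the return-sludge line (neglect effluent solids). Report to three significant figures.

Steady-state biomass mass balance: V·X·(1 + k_d·θ_c) = Y·Q·(S₀ − S)·θ_c, so V = 0.450 × 1600 × (1830 − 5.41) × 20.8 / [2560 × (1 + 0.0426 × 20.8)] = 2.73×10^7 / 4828 = 5659 m³.
θ_c = V·X/(Q_w·X_r) when wasting from the recycle, so Q_w = V·X/(θ_c·X_r) = 5659 × 2560 / (20.8 × 11400) = 61.10 m³/d.

Q_w ≈ 61.1 m³/d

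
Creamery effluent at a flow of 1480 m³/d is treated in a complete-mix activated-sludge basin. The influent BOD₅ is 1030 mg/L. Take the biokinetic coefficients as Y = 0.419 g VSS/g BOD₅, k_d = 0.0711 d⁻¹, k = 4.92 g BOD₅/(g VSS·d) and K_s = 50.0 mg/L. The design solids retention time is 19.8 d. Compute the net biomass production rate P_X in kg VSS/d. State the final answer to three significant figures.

For a completely mixed reactor with recycle the Lawrence–McCarty relation gives S = K_s·(1 + k_d·θ_c) / [θ_c·(Y·k − k_d) − 1] = 50.0 × (1 + 0.0711 × 19.8) / [19.8 × (0.419 × 4.92 − 0.0711) − 1] = 120.4 / 38.41 = 3.134 mg/L.
Observed yield with endogenous decay: Y_obs = Y / (1 + k_d·θ_c) = 0.419 / (1 + 0.0711 × 19.8) = 0.419 / 2.408 = 0.1740 g VSS/g BOD₅.
Mass of BOD₅ removed per day: Q(S₀ − S) = 1480 × 1027 g/m³ = 1520 kg/d.
P_X = Y_obs · Q(S₀ − S) = 0.1740 × 1520 = 264.5 kg VSS/d.

P_X ≈ 264 kg VSS/d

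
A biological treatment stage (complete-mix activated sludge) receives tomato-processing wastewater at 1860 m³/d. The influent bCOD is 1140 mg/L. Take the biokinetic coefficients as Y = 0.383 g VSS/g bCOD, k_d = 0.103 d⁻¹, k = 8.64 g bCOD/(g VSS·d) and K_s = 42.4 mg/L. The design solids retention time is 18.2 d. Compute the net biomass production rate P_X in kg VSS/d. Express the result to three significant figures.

P_X ≈ 282 kg VSS/d

Effluent substrate depends only on kinetics and SRT: S = K_s(1 + k_d θ_c) / [θ_c(Yk − k_d) − 1] = 42.4 × (1 + 0.103 × 18.2) / [18.2 × (0.383 × 8.64 − 0.103) − 1] = 121.9 / 57.35 = 2.125 mg/L.
Y_obs = Y / (1 + k_d θ_c) = 0.383 / (1 + 0.103 × 18.2) = 0.383 / 2.875 = 0.1332.
Mass of bCOD removed per day: Q(S₀ − S) = 1860 × 1138 g/m³ = 2116 kg/d.
So the net sludge growth is P_X = 0.1332 × 2116 = 282.0 kg VSS/d.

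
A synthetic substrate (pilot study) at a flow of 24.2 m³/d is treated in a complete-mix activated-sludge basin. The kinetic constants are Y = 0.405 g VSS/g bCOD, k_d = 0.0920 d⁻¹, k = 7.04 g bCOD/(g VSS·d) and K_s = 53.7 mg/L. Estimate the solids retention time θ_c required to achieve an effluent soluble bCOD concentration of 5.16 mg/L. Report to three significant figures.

Specific growth rate at S = 5.16 mg/L: μ = YkS/(K_s+S) = 0.405·7.04·5.16/(53.7+5.16) = 0.2500 d⁻¹.
θ_c = 1/(μ − k_d) = 1/(0.2500 − 0.0920) = 1/0.1580 = 6.331 d.

θ_c ≈ 6.33 d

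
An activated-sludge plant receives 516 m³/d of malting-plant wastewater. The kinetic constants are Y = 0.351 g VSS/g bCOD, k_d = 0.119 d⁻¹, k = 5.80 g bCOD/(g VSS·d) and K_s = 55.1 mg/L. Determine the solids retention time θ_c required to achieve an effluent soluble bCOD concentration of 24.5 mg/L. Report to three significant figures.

θ_c ≈ 1.97 d

At the target effluent, Y k S/(K_s+S) = 0.351×5.80×24.5/79.60 = 0.6266 d⁻¹.
θ_c = 1/(μ − k_d) = 1/(0.6266 − 0.119) = 1/0.5076 = 1.970 d.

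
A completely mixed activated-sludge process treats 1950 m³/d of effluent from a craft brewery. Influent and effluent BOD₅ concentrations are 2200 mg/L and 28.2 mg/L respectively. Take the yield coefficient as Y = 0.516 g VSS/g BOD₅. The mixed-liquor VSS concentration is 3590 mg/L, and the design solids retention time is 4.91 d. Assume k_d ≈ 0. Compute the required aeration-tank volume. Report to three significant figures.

With k_d = 0 the design equation reduces to V = Y Q (S₀−S) θ_c / X = 0.516 × 1950 × (2200 − 28.2) × 4.91 / 3590 = 2989 m³.

V ≈ 2990 m³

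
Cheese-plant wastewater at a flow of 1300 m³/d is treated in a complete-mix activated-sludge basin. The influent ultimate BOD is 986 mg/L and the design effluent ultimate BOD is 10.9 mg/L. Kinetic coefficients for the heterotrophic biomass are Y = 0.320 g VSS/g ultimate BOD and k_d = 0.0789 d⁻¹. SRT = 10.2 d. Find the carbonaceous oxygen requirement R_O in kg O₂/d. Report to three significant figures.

Y_obs = Y / (1 + k_d θ_c) = 0.320 / (1 + 0.0789 × 10.2) = 0.320 / 1.805 = 0.1773.
Mass of ultimate BOD removed per day: Q(S₀ − S) = 1300 × 975.1 g/m³ = 1268 kg/d.
P_X = Y_obs·Q·(S₀ − S) = 0.1773 × 1268 = 224.8 kg VSS/d.
R_O = Q·(S₀ − S) − 1.42·P_X = 1268 − 1.42 × 224.8 = 948.5 kg O₂/d.

R_O ≈ 948 kg O₂/d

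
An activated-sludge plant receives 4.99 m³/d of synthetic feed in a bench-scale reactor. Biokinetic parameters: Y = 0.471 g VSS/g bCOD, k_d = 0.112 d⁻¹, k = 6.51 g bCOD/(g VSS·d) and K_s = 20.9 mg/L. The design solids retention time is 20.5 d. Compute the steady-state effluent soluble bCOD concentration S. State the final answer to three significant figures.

S ≈ 1.16 mg/L

For a completely mixed reactor with recycle the Lawrence–McCarty relation gives S = K_s·(1 + k_d·θ_c) / [θ_c·(Y·k − k_d) − 1] = 20.9 × (1 + 0.112 × 20.5) / [20.5 × (0.471 × 6.51 − 0.112) − 1] = 68.89 / 59.56 = 1.157 mg/L.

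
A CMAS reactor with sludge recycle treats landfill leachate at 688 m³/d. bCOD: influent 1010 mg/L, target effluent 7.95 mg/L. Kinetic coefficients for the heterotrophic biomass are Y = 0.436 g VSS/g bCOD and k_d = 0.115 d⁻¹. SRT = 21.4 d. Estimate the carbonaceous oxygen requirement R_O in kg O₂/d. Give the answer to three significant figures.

R_O ≈ 566 kg O₂/d

Observed yield with endogenous decay: Y_obs = Y / (1 + k_d·θ_c) = 0.436 / (1 + 0.115 × 21.4) = 0.436 / 3.461 = 0.1260 g VSS/g bCOD.
Substrate removed = Q·(S₀ − S) = 688 m³/d × (1010 − 7.95) g/m³ = 6.89×10^5 g/d = 689.4 kg/d.
P_X = Y_obs·Q·(S₀ − S) = 0.1260 × 689.4 = 86.85 kg VSS/d.
R_O = Q·ΔS − 1.42 P_X = 689.4 − 123.3 = 566.1 kg O₂/d.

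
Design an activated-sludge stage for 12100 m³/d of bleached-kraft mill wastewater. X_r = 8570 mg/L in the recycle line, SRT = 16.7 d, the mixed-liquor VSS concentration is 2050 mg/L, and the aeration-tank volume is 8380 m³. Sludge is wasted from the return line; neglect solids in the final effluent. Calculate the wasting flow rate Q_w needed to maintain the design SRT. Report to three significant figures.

Wasting from the return line (neglecting effluent solids): Q_w = V·X / (θ_c·X_r) = 8380 × 2050 / (16.7 × 8570) = 120.0 m³/d.

Q_w ≈ 120 m³/d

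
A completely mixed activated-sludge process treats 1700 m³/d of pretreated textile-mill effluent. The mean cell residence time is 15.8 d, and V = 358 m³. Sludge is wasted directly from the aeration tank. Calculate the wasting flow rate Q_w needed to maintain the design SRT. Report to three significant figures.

With mixed-liquor wasting, θ_c = V/Q_w, so Q_w = V/θ_c = 358.0/15.8 = 22.66 m³/d.

Q_w ≈ 22.7 m³/d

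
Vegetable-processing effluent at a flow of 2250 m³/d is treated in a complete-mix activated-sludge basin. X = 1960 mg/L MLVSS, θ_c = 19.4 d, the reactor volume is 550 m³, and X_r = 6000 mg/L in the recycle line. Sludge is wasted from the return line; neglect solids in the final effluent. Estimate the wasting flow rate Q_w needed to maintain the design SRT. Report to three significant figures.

Wasting from the return line (neglecting effluent solids): Q_w = V·X / (θ_c·X_r) = 550.0 × 1960 / (19.4 × 6000) = 9.261 m³/d.

Q_w ≈ 9.26 m³/d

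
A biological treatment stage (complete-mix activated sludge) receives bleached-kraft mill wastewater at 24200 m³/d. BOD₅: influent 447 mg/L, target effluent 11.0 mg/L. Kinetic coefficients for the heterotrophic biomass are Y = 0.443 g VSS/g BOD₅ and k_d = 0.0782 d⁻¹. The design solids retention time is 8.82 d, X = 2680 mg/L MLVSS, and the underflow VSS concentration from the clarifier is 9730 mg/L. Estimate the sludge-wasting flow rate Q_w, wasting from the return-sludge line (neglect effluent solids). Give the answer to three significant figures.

Steady-state biomass mass balance: V·X·(1 + k_d·θ_c) = Y·Q·(S₀ − S)·θ_c, so V = 0.443 × 24200 × (447 − 11.0) × 8.82 / [2680 × (1 + 0.0782 × 8.82)] = 4.12×10^7 / 4528 = 9104 m³.
θ_c = V·X/(Q_w·X_r) when wasting from the recycle, so Q_w = V·X/(θ_c·X_r) = 9104 × 2680 / (8.82 × 9730) = 284.3 m³/d.

Q_w ≈ 284 m³/d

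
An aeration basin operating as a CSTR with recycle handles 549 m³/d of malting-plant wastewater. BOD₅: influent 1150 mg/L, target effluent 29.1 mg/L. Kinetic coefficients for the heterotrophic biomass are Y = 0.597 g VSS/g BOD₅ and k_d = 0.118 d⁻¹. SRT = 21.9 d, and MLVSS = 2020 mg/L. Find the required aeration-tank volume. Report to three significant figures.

From the SRT design equation V = Y Q (S₀−S) θ_c / [X (1 + k_d θ_c)] = 0.597 × 549 × (1150 − 29.1) × 21.9 / [2020 × (1 + 0.118 × 21.9)] = 8.05×10^6 / 7240 = 1111 m³.

V ≈ 1110 m³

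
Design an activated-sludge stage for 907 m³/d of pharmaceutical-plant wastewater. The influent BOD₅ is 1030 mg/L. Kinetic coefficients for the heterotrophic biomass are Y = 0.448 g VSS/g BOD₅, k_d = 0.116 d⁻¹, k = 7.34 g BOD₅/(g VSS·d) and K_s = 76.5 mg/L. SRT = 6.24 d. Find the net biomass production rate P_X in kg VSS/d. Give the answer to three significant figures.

From the Monod/SRT balance for a CMAS, S = K_s·(1+k_d θ_c)/[θ_c·(Y k − k_d) − 1] = 76.5 × (1 + 0.116 × 6.24) / [6.24 × (0.448 × 7.34 − 0.116) − 1] = 131.9 / 18.80 = 7.016 mg/L.
Observed yield with endogenous decay: Y_obs = Y / (1 + k_d·θ_c) = 0.448 / (1 + 0.116 × 6.24) = 0.448 / 1.724 = 0.2599 g VSS/g BOD₅.
Q·(S₀ − S) = 907 × (1030 − 7.02) × 10⁻³ = 927.8 kg/d removed.
Net biomass production P_X = Y_obs × Q·(S₀ − S) = 0.2599 × 927.8 = 241.1 kg VSS/d.

P_X ≈ 241 kg VSS/d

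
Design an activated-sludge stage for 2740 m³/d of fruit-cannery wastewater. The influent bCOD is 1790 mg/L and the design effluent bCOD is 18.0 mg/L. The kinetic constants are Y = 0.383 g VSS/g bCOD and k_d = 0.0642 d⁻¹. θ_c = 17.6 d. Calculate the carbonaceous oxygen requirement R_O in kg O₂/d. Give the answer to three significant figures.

The observed yield is Y_obs = Y/(1 + k_d·θ_c) = 0.383 / (1 + 0.0642 × 17.6) = 0.383 / 2.130 = 0.1798 g VSS per g bCOD removed.
ΔS = 1790 − 18.0 = 1772 mg/L, so the substrate removal rate is 2740 × 1772/1000 = 4855 kg bCOD/d.
Biomass synthesised: P_X = Y_obs × 4855 = 873.1 kg VSS/d.
R_O = Q·(S₀ − S) − 1.42·P_X = 4855 − 1.42 × 873.1 = 3616 kg O₂/d.

R_O ≈ 3620 kg O₂/d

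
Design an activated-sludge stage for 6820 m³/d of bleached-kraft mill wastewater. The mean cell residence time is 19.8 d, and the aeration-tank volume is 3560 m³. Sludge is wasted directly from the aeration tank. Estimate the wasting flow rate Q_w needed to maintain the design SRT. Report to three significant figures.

Q_w ≈ 180 m³/d

Wasting from the aeration tank: Q_w = V / θ_c = 3560 / 19.8 = 179.8 m³/d.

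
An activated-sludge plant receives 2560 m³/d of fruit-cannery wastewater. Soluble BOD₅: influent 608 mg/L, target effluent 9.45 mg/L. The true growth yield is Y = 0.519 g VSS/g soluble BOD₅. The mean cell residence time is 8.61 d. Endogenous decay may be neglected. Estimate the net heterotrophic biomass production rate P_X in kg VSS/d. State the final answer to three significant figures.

P_X ≈ 795 kg VSS/d

Since k_d ≈ 0, Y_obs = Y = 0.519 g VSS/g soluble BOD₅.
Substrate removed = Q·(S₀ − S) = 2560 m³/d × (608 − 9.45) g/m³ = 1.53×10^6 g/d = 1532 kg/d.
Net biomass production P_X = Y_obs × Q·(S₀ − S) = 0.5190 × 1532 = 795.3 kg VSS/d.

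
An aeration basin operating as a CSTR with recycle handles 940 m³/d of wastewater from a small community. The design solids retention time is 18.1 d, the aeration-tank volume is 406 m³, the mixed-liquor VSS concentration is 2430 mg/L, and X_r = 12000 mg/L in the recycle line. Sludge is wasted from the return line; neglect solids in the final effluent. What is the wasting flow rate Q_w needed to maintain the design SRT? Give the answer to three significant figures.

Wasting from the return line (neglecting effluent solids): Q_w = V·X / (θ_c·X_r) = 406.0 × 2430 / (18.1 × 12000) = 4.542 m³/d.

Q_w ≈ 4.54 m³/d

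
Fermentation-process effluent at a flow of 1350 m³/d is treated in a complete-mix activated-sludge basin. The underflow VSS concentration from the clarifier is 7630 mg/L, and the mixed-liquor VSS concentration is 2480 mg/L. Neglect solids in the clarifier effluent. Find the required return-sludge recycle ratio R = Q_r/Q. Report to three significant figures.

R ≈ 0.482

Solids balance on the clarifier gives (1+R)X = R·X_r, so R = X/(X_r − X) = 2480 / (7630 − 2480) = 0.4816.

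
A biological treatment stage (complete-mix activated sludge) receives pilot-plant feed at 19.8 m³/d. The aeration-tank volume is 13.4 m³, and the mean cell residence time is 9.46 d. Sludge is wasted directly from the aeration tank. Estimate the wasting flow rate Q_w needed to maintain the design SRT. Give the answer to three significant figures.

Q_w ≈ 1.42 m³/d

With mixed-liquor wasting, θ_c = V/Q_w, so Q_w = V/θ_c = 13.40/9.46 = 1.416 m³/d.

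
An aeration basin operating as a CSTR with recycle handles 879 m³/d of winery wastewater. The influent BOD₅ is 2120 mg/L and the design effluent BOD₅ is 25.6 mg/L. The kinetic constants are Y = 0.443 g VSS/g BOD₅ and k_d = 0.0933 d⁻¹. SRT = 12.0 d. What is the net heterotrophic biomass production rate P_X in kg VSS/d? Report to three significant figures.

P_X ≈ 385 kg VSS/d

The observed yield is Y_obs = Y/(1 + k_d·θ_c) = 0.443 / (1 + 0.0933 × 12.0) = 0.443 / 2.120 = 0.2090 g VSS per g BOD₅ removed.
Mass of BOD₅ removed per day: Q(S₀ − S) = 879 × 2094 g/m³ = 1841 kg/d.
P_X = Y_obs · Q(S₀ − S) = 0.2090 × 1841 = 384.8 kg VSS/d.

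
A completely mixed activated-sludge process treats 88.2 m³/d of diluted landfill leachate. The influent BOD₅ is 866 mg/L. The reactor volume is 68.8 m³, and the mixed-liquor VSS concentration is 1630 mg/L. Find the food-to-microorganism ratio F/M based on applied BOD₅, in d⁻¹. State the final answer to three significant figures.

F/M ≈ 0.681 d⁻¹

Food-to-microorganism ratio F/M = Q S₀ / (V X) = 88.2 × 866 / (68.80 × 1630) = 0.6811 d⁻¹.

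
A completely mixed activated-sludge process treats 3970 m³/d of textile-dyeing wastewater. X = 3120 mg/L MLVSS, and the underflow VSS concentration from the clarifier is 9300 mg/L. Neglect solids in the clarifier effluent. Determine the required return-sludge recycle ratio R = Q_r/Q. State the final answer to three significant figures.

R ≈ 0.505

Mass balance around the secondary clarifier (neglecting effluent solids): R = X / (X_r − X) = 3120 / (9300 − 3120) = 0.5049.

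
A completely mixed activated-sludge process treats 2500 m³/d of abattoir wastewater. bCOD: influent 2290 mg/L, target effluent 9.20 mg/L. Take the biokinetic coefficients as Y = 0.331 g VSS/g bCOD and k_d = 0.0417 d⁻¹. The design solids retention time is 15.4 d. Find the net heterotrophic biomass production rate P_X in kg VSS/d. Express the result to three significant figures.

P_X ≈ 1150 kg VSS/d

Correct the yield for decay: Y_obs = Y/(1 + k_d θ_c) = 0.331 / (1 + 0.0417 × 15.4) = 0.331 / 1.642 = 0.2016.
Q·(S₀ − S) = 2500 × (2290 − 9.20) × 10⁻³ = 5702 kg/d removed.
Net biomass production P_X = Y_obs × Q·(S₀ − S) = 0.2016 × 5702 = 1149 kg VSS/d.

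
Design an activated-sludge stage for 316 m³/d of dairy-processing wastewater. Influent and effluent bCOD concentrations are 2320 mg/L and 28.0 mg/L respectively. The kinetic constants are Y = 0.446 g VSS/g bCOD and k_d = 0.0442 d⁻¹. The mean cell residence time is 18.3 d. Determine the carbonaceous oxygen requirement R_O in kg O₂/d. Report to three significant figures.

Y_obs = Y / (1 + k_d θ_c) = 0.446 / (1 + 0.0442 × 18.3) = 0.446 / 1.809 = 0.2466.
Mass of bCOD removed per day: Q(S₀ − S) = 316 × 2292 g/m³ = 724.3 kg/d.
Net sludge production P_X = 0.2466 × 724.3 = 178.6 kg VSS/d.
R_O = Q·(S₀ − S) − 1.42·P_X = 724.3 − 1.42 × 178.6 = 470.7 kg O₂/d.

R_O ≈ 471 kg O₂/d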